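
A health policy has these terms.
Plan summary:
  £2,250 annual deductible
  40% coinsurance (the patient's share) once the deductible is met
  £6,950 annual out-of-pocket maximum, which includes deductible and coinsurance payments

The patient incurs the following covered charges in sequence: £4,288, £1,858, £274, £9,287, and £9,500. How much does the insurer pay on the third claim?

£164.40

Claim 1 — £4,288: £2,250 to deductible, leaving £2,038; patient's 40% is £815.20. Cost to patient: £3,065.20. OOP to date £3,065.20. Plan pays £4,288 − £3,065.20 = £1,222.80.
Claim 2 — £1,858: deductible already satisfied, so patient's share is 40% × £1,858 = £743.20. Patient pays £743.20; OOP now £3,808.40. Insurer: £1,858 − £743.20 = £1,114.80.
Claim 3 — £274: deductible already satisfied, so patient's share is 40% × £274 = £109.60. Patient pays £109.60; OOP now £3,918. Plan pays £274 − £109.60 = £164.40.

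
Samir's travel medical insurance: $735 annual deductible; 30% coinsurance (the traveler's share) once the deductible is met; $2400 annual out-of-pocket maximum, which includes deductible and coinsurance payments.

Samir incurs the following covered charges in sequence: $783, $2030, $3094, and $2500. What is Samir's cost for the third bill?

$928.20

Claim 1 ($783): $735 to deductible, leaving $48; 30% of $48 = $14.40. Traveler owes $749.40 (running OOP $749.40).
Claim 2 ($2030): 30% coinsurance on $2030 = $609. Cost to traveler: $609. OOP to date $1358.40.
Claim 3 ($3094): deductible already satisfied, so traveler's share is 30% × $3094 = $928.20. Traveler owes $928.20 (running OOP $2286.60).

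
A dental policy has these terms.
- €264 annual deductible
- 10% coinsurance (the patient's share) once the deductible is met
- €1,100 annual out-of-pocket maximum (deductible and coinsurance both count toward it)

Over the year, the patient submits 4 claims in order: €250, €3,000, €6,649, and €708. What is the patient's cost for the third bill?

Claim 1 — €250: all of it applies to the deductible. Patient owes €250 (running OOP €250).
Claim 2 — €3,000: €14 to deductible, leaving €2,986; coinsurance €2,986 × 10% = €298.60. Cost to patient: €312.60. OOP to date €562.60.
Claim 3 — €6,649: 10% coinsurance on €6,649 = €664.90. Adding that to €562.60 gives €1,227.50, past the €1,100 cap; patient pays only €1,100 − €562.60 = €537.40.

€537.40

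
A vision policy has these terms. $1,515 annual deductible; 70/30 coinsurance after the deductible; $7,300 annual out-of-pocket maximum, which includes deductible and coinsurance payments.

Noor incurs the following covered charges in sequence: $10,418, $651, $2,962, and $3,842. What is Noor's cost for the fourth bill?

#1 ($10,418): deductible takes $1,515, $8,903 remains; 30% of $8,903 = $2,670.90. Cost to member: $4,185.90. OOP to date $4,185.90.
#2 ($651): deductible met; 30% of $651 = $195.30. Member owes $195.30 (running OOP $4,381.20).
#3 ($2,962): deductible already satisfied, so member's share is 30% × $2,962 = $888.60. Member pays $888.60; OOP now $5,269.80.
#4 ($3,842): deductible met; 30% of $3,842 = $1,152.60. Member owes $1,152.60 (running OOP $6,422.40).

$1,152.60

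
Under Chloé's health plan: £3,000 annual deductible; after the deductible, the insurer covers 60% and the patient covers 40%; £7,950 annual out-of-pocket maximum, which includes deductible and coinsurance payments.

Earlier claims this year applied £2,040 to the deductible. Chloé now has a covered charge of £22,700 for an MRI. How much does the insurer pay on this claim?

Remaining deductible: £3,000 − £2,040 = £960.
After the £960 deductible portion, £22,700 − £960 = £21,740 is subject to coinsurance.
Coinsurance: £21,740 × 40% = £8,696.
Patient responsibility before any cap: £960 + £8,696 = £9,656.
Adding £9,656 to the £2,040 already spent would give £11,696, which exceeds the £7,950 cap; the patient pays just £7,950 − £2,040 = £5,910.
The insurer covers the remainder: £22,700 − £5,910 = £16,790.

£16,790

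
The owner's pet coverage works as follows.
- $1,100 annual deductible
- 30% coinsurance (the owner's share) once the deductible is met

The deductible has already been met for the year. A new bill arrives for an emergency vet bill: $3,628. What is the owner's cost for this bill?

$1,088.40

The deductible is already satisfied, so the full bill goes to coinsurance.
Owner's 30% share of $3,628 is $1,088.40.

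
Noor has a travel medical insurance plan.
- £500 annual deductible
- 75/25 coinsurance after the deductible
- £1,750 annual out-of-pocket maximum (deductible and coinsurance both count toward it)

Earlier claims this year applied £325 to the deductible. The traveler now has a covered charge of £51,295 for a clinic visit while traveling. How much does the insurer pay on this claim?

£49,870

Remaining deductible: £500 − £325 = £175.
The remaining £51,120 (= £51,295 − £175) moves to coinsurance.
Coinsurance: £51,120 × 25% = £12,780.
Traveler responsibility before any cap: £175 + £12,780 = £12,955.
Adding £12,955 to the £325 already spent would give £13,280, which exceeds the £1,750 cap; the traveler pays just £1,750 − £325 = £1,425.
The insurer covers the remainder: £51,295 − £1,425 = £49,870.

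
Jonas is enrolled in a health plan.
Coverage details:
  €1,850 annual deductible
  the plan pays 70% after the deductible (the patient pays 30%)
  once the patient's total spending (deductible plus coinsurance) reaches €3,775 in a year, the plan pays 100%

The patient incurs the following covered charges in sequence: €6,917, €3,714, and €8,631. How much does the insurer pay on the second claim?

Bill 1, €6,917: deductible takes €1,850, €5,067 remains; patient's 30% is €1,520.10. Patient pays €3,370.10; OOP now €3,370.10. Plan pays €6,917 − €3,370.10 = €3,546.90.
Bill 2, €3,714: 30% coinsurance on €3,714 = €1,114.20. Adding that to €3,370.10 gives €4,484.30, past the €3,775 cap; patient pays only €3,775 − €3,370.10 = €404.90. Plan pays €3,714 − €404.90 = €3,309.10.

€3,309.10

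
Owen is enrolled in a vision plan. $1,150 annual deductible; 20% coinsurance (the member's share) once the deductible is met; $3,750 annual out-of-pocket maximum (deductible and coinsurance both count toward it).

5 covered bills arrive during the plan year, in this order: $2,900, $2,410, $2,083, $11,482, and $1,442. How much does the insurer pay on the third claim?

#1 ($2,900): $1,150 to deductible, leaving $1,750; coinsurance $1,750 × 20% = $350. Cost to member: $1,500. OOP to date $1,500. Insurer: $2,900 − $1,500 = $1,400.
#2 ($2,410): deductible met; 20% of $2,410 = $482. Cost to member: $482. OOP to date $1,982. Plan pays $2,410 − $482 = $1,928.
#3 ($2,083): deductible already satisfied, so member's share is 20% × $2,083 = $416.60. Member pays $416.60; OOP now $2,398.60. Plan pays $2,083 − $416.60 = $1,666.40.

$1,666.40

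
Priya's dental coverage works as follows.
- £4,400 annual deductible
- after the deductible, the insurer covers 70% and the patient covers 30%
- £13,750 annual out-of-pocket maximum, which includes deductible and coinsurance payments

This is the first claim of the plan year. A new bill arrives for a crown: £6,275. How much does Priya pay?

£4,962.50

Nothing has been paid toward the £4,400 deductible, so the first £4,400 of this charge is applied there.
The remaining £1,875 (= £6,275 − £4,400) moves to coinsurance.
Patient's 30% share of £1,875 is £562.50.
Patient responsibility before any cap: £4,400 + £562.50 = £4,962.50.
Cumulative spending £0 + £4,962.50 = £4,962.50 stays under the £13,750 maximum.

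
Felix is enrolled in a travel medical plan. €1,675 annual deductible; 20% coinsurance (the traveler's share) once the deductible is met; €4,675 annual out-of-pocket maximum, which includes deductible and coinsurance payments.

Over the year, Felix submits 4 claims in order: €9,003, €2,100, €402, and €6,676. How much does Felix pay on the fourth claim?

Bill 1, €9,003: deductible takes €1,675, €7,328 remains; 20% of €7,328 = €1,465.60. Cost to traveler: €3,140.60. OOP to date €3,140.60.
Bill 2, €2,100: deductible met; 20% of €2,100 = €420. Cost to traveler: €420. OOP to date €3,560.60.
Bill 3, €402: deductible already satisfied, so traveler's share is 20% × €402 = €80.40. Traveler owes €80.40 (running OOP €3,641).
Bill 4, €6,676: deductible already satisfied, so traveler's share is 20% × €6,676 = €1,335.20. Adding that to €3,641 gives €4,976.20, past the €4,675 cap; traveler pays only €4,675 − €3,641 = €1,034.

€1,034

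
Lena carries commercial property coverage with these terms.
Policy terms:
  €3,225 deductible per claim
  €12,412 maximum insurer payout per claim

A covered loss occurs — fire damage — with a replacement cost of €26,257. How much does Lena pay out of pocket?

Less the €3,225 deductible: €26,257 − €3,225 = €23,032.
€23,032 exceeds the €12,412 limit, so the insurer pays the limit: €12,412.
Business's share is the uncovered remainder: €26,257 − €12,412 = €13,845.

€13,845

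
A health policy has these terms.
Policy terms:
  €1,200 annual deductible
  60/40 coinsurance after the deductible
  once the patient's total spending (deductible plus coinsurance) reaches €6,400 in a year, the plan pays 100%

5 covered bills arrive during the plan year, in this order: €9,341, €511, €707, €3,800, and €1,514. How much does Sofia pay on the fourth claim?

€1,456.40

#1 (€9,341): €1,200 finishes the deductible; €8,141 goes to coinsurance; coinsurance €8,141 × 40% = €3,256.40. Cost to patient: €4,456.40. OOP to date €4,456.40.
#2 (€511): deductible already satisfied, so patient's share is 40% × €511 = €204.40. Cost to patient: €204.40. OOP to date €4,660.80.
#3 (€707): 40% coinsurance on €707 = €282.80. Patient owes €282.80 (running OOP €4,943.60).
#4 (€3,800): 40% coinsurance on €3,800 = €1,520. Adding that to €4,943.60 gives €6,463.60, past the €6,400 cap; patient pays only €6,400 − €4,943.60 = €1,456.40.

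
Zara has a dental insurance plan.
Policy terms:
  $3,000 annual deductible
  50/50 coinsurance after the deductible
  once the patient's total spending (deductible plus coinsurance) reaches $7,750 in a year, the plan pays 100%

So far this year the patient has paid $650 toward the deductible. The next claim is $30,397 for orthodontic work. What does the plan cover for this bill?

$23,297

Remaining deductible: $3,000 − $650 = $2,350.
After the $2,350 deductible portion, $30,397 − $2,350 = $28,047 is subject to coinsurance.
50% of $28,047 = $14,023.50 falls to the patient.
Patient responsibility before any cap: $2,350 + $14,023.50 = $16,373.50.
That would bring total out-of-pocket to $17,023.50, past the $7,750 cap. The patient is capped at $7,750 − $650 = $7,100 on this claim.
The insurer covers the remainder: $30,397 − $7,100 = $23,297.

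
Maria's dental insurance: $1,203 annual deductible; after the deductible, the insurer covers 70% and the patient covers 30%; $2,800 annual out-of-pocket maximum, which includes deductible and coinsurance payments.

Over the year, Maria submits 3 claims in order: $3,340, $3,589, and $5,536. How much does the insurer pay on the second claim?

$2,633.10

Claim 1 ($3,340): deductible takes $1,203, $2,137 remains; coinsurance $2,137 × 30% = $641.10. Patient owes $1,844.10 (running OOP $1,844.10). Plan pays $3,340 − $1,844.10 = $1,495.90.
Claim 2 ($3,589): deductible met; 30% of $3,589 = $1,076.70. Adding that to $1,844.10 gives $2,920.80, past the $2,800 cap; patient pays only $2,800 − $1,844.10 = $955.90. Insurer: $3,589 − $955.90 = $2,633.10.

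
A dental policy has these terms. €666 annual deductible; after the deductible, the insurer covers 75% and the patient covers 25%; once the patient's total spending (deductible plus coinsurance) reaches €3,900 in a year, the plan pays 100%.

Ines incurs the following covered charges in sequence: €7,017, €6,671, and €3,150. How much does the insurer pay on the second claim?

€5,024.75

#1 (€7,017): €666 finishes the deductible; €6,351 goes to coinsurance; coinsurance €6,351 × 25% = €1,587.75. Patient pays €2,253.75; OOP now €2,253.75. Plan pays €7,017 − €2,253.75 = €4,763.25.
#2 (€6,671): deductible met; 25% of €6,671 = €1,667.75. That would push OOP to €3,921.50, over the €3,900 cap, so patient pays €3,900 − €2,253.75 = €1,646.25. Plan pays €6,671 − €1,646.25 = €5,024.75.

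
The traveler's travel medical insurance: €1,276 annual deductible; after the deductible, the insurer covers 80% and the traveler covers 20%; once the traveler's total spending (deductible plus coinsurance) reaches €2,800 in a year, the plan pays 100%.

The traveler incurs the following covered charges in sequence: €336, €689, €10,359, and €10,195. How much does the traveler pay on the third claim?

€1,775

Bill 1, €336: all of it applies to the deductible. Traveler owes €336 (running OOP €336).
Bill 2, €689: fully absorbed by the deductible. Traveler owes €689 (running OOP €1,025).
Bill 3, €10,359: €251 finishes the deductible; €10,108 goes to coinsurance; coinsurance €10,108 × 20% = €2,021.60. Claim cost before the cap: €251 + €2,021.60 = €2,272.60. OOP would hit €3,297.60 > €2,800, so the cap limits the traveler to €2,800 − €1,025 = €1,775.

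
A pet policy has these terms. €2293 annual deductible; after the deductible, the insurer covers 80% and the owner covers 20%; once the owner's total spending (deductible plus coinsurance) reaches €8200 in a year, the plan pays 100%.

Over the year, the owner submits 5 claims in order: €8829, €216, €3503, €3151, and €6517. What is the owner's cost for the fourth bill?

Bill 1, €8829: €2293 finishes the deductible; €6536 goes to coinsurance; coinsurance €6536 × 20% = €1307.20. Owner pays €3600.20; OOP now €3600.20.
Bill 2, €216: deductible already satisfied, so owner's share is 20% × €216 = €43.20. Owner pays €43.20; OOP now €3643.40.
Bill 3, €3503: deductible already satisfied, so owner's share is 20% × €3503 = €700.60. Cost to owner: €700.60. OOP to date €4344.
Bill 4, €3151: deductible met; 20% of €3151 = €630.20. Cost to owner: €630.20. OOP to date €4974.20.

€630.20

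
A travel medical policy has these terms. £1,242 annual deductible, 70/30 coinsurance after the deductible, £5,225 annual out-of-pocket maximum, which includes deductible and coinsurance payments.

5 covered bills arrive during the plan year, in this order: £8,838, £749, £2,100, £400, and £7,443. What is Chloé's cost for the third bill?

£630

Claim 1 — £8,838: £1,242 to deductible, leaving £7,596; traveler's 30% is £2,278.80. Cost to traveler: £3,520.80. OOP to date £3,520.80.
Claim 2 — £749: 30% coinsurance on £749 = £224.70. Traveler pays £224.70; OOP now £3,745.50.
Claim 3 — £2,100: 30% coinsurance on £2,100 = £630. Traveler pays £630; OOP now £4,375.50.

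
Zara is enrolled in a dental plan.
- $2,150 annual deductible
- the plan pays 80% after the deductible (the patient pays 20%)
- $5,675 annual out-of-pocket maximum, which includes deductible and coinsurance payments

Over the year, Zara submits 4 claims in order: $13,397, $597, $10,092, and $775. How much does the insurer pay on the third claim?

$8,935.80

Bill 1, $13,397: deductible takes $2,150, $11,247 remains; 20% of $11,247 = $2,249.40. Patient owes $4,399.40 (running OOP $4,399.40). Insurer: $13,397 − $4,399.40 = $8,997.60.
Bill 2, $597: deductible already satisfied, so patient's share is 20% × $597 = $119.40. Patient owes $119.40 (running OOP $4,518.80). Plan pays $597 − $119.40 = $477.60.
Bill 3, $10,092: deductible met; 20% of $10,092 = $2,018.40. That would push OOP to $6,537.20, over the $5,675 cap, so patient pays $5,675 − $4,518.80 = $1,156.20. Plan pays $10,092 − $1,156.20 = $8,935.80.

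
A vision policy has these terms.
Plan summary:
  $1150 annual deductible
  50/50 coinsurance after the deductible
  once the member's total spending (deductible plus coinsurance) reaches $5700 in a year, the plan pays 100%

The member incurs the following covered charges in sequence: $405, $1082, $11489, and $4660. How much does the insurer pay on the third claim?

$7107.50

Claim 1 ($405): all of it applies to the deductible. Member owes $405 (running OOP $405). Insurer: $405 − $405 = $0.
Claim 2 ($1082): $745 finishes the deductible; $337 goes to coinsurance; coinsurance $337 × 50% = $168.50. Member owes $913.50 (running OOP $1318.50). Insurer: $1082 − $913.50 = $168.50.
Claim 3 ($11489): deductible already satisfied, so member's share is 50% × $11489 = $5744.50. That would push OOP to $7063, over the $5700 cap, so member pays $5700 − $1318.50 = $4381.50. Plan pays $11489 − $4381.50 = $7107.50.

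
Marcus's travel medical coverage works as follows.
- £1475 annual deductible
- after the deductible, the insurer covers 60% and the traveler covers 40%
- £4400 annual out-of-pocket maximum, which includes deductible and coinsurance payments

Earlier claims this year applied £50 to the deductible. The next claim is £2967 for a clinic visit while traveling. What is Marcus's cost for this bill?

£2041.80

Deductible still to meet: £1475 − £50 = £1425.
The remaining £1542 (= £2967 − £1425) moves to coinsurance.
40% of £1542 = £616.80 falls to the traveler.
Traveler responsibility before any cap: £1425 + £616.80 = £2041.80.
Cumulative spending £50 + £2041.80 = £2091.80 stays under the £4400 maximum.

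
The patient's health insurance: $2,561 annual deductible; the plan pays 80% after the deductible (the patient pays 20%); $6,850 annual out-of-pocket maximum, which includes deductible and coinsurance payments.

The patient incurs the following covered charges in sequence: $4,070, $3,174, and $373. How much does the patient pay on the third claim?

Bill 1, $4,070: $2,561 finishes the deductible; $1,509 goes to coinsurance; coinsurance $1,509 × 20% = $301.80. Patient pays $2,862.80; OOP now $2,862.80.
Bill 2, $3,174: deductible already satisfied, so patient's share is 20% × $3,174 = $634.80. Patient owes $634.80 (running OOP $3,497.60).
Bill 3, $373: deductible already satisfied, so patient's share is 20% × $373 = $74.60. Patient owes $74.60 (running OOP $3,572.20).

$74.60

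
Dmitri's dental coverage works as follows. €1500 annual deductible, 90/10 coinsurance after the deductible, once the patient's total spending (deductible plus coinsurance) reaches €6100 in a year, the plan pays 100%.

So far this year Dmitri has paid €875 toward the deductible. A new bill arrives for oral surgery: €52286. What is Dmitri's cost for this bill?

€5225

€875 of the €1500 deductible is already met, leaving €625.
That leaves €52286 − €625 = €51661 for coinsurance.
Coinsurance: €51661 × 10% = €5166.10.
That puts the patient's cost at €625 + €5166.10 = €5791.10 before any cap.
Year-to-date out-of-pocket would reach €875 + €5791.10 = €6666.10, above the €6100 maximum, so the patient pays only €6100 − €875 = €5225.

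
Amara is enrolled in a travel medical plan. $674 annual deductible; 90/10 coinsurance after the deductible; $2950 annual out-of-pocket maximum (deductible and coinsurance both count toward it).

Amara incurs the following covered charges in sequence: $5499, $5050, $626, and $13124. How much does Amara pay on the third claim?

$62.60

Bill 1, $5499: $674 finishes the deductible; $4825 goes to coinsurance; 10% of $4825 = $482.50. Cost to traveler: $1156.50. OOP to date $1156.50.
Bill 2, $5050: 10% coinsurance on $5050 = $505. Cost to traveler: $505. OOP to date $1661.50.
Bill 3, $626: deductible already satisfied, so traveler's share is 10% × $626 = $62.60. Cost to traveler: $62.60. OOP to date $1724.10.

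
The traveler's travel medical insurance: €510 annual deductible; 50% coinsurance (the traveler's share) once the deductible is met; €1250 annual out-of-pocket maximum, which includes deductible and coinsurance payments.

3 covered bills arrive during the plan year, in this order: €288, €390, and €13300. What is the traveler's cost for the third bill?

Claim 1 — €288: all of it applies to the deductible. Traveler owes €288 (running OOP €288).
Claim 2 — €390: €222 finishes the deductible; €168 goes to coinsurance; 50% of €168 = €84. Traveler owes €306 (running OOP €594).
Claim 3 — €13300: 50% coinsurance on €13300 = €6650. Adding that to €594 gives €7244, past the €1250 cap; traveler pays only €1250 − €594 = €656.

€656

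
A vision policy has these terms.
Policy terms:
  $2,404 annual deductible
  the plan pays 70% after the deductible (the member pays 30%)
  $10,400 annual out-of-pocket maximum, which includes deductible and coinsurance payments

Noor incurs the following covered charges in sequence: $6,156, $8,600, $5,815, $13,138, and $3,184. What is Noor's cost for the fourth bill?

Claim 1 ($6,156): $2,404 finishes the deductible; $3,752 goes to coinsurance; member's 30% is $1,125.60. Member owes $3,529.60 (running OOP $3,529.60).
Claim 2 ($8,600): deductible already satisfied, so member's share is 30% × $8,600 = $2,580. Member pays $2,580; OOP now $6,109.60.
Claim 3 ($5,815): deductible met; 30% of $5,815 = $1,744.50. Member owes $1,744.50 (running OOP $7,854.10).
Claim 4 ($13,138): deductible already satisfied, so member's share is 30% × $13,138 = $3,941.40. Adding that to $7,854.10 gives $11,795.50, past the $10,400 cap; member pays only $10,400 − $7,854.10 = $2,545.90.

$2,545.90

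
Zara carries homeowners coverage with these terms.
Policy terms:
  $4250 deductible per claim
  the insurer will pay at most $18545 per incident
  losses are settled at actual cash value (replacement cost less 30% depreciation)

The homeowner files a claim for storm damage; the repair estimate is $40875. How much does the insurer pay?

Depreciate 30%: the covered value is $40875 × 0.7 = $28612.50.
Less the $4250 deductible: $28612.50 − $4250 = $24362.50.
$24362.50 exceeds the $18545 limit, so the insurer pays the limit: $18545.

$18545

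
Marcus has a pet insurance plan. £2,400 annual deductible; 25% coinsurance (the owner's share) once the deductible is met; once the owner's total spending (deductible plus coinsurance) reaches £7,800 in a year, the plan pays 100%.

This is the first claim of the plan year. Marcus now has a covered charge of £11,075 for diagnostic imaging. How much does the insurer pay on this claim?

£6,506.25

Deductible not yet touched, so the first £2,400 of the bill goes to the deductible.
That leaves £11,075 − £2,400 = £8,675 for coinsurance.
Coinsurance: £8,675 × 25% = £2,168.75.
That puts the owner's cost at £2,400 + £2,168.75 = £4,568.75 before any cap.
Total out-of-pocket so far would be £0 + £4,568.75 = £4,568.75, below the £7,800 cap — no reduction.
The insurer covers the remainder: £11,075 − £4,568.75 = £6,506.25.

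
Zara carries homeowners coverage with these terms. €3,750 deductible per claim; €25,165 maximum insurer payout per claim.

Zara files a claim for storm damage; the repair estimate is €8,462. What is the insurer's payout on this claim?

€4,712

After the deductible, €8,462 − €3,750 = €4,712 remains.
€4,712 is within the €25,165 limit, so the insurer pays €4,712.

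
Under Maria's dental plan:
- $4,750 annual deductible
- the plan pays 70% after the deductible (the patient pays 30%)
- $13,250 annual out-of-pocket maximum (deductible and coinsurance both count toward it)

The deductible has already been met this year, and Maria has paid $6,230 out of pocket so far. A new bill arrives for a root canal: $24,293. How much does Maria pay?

With the deductible met, the entire $24,293 is subject to coinsurance.
30% of $24,293 = $7,287.90 falls to the patient.
That would bring total out-of-pocket to $13,517.90, past the $13,250 cap. The patient is capped at $13,250 − $6,230 = $7,020 on this claim.

$7,020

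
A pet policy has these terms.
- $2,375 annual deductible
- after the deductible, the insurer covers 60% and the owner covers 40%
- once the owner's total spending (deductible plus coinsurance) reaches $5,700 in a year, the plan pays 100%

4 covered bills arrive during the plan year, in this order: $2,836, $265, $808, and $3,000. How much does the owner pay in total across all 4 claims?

Claim 1 ($2,836): $2,375 to deductible, leaving $461; owner's 40% is $184.40. Owner owes $2,559.40 (running OOP $2,559.40).
Claim 2 ($265): 40% coinsurance on $265 = $106. Cost to owner: $106. OOP to date $2,665.40.
Claim 3 ($808): deductible already satisfied, so owner's share is 40% × $808 = $323.20. Owner pays $323.20; OOP now $2,988.60.
Claim 4 ($3,000): 40% coinsurance on $3,000 = $1,200. Owner owes $1,200 (running OOP $4,188.60).
Total paid by the owner: $2,559.40 + $106 + $323.20 + $1,200 = $4,188.60.

$4,188.60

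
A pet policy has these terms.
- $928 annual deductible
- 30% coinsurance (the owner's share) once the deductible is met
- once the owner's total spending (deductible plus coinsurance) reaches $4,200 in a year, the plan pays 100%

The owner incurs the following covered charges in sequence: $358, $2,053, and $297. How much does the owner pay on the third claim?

$89.10

Bill 1, $358: fully absorbed by the deductible. Owner pays $358; OOP now $358.
Bill 2, $2,053: $570 to deductible, leaving $1,483; coinsurance $1,483 × 30% = $444.90. Owner pays $1,014.90; OOP now $1,372.90.
Bill 3, $297: 30% coinsurance on $297 = $89.10. Cost to owner: $89.10. OOP to date $1,462.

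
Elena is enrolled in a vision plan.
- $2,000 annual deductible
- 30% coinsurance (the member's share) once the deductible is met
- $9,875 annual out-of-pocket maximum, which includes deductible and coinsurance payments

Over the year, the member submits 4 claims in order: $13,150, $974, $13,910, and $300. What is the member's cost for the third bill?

$4,173

Claim 1 — $13,150: $2,000 to deductible, leaving $11,150; 30% of $11,150 = $3,345. Member pays $5,345; OOP now $5,345.
Claim 2 — $974: 30% coinsurance on $974 = $292.20. Cost to member: $292.20. OOP to date $5,637.20.
Claim 3 — $13,910: 30% coinsurance on $13,910 = $4,173. Cost to member: $4,173. OOP to date $9,810.20.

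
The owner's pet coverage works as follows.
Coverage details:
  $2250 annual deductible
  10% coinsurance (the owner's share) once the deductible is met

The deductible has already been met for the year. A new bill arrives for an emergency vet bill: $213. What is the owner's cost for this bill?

The deductible is already satisfied, so the full bill goes to coinsurance.
Owner's 10% share of $213 is $21.30.

$21.30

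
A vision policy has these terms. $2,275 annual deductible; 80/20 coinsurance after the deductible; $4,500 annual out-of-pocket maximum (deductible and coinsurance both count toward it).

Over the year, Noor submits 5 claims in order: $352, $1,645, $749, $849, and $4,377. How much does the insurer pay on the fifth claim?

Claim 1 — $352: fully absorbed by the deductible. Member pays $352; OOP now $352. Insurer: $352 − $352 = $0.
Claim 2 — $1,645: all of it applies to the deductible. Member pays $1,645; OOP now $1,997. Insurer: $1,645 − $1,645 = $0.
Claim 3 — $749: $278 to deductible, leaving $471; coinsurance $471 × 20% = $94.20. Cost to member: $372.20. OOP to date $2,369.20. Insurer: $749 − $372.20 = $376.80.
Claim 4 — $849: deductible met; 20% of $849 = $169.80. Member pays $169.80; OOP now $2,539. Plan pays $849 − $169.80 = $679.20.
Claim 5 — $4,377: 20% coinsurance on $4,377 = $875.40. Member pays $875.40; OOP now $3,414.40. Insurer: $4,377 − $875.40 = $3,501.60.

$3,501.60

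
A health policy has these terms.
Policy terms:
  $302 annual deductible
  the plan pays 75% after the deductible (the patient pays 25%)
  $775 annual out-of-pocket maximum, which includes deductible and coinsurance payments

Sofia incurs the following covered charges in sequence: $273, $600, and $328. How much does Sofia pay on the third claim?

#1 ($273): fully absorbed by the deductible. Patient pays $273; OOP now $273.
#2 ($600): $29 to deductible, leaving $571; coinsurance $571 × 25% = $142.75. Patient owes $171.75 (running OOP $444.75).
#3 ($328): 25% coinsurance on $328 = $82. Patient owes $82 (running OOP $526.75).

$82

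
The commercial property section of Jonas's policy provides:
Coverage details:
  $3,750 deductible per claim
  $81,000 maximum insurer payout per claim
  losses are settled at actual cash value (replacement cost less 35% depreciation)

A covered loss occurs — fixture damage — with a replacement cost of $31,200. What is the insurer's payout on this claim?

Actual cash value after 35% depreciation: $31,200 × 65% = $20,280.
After the deductible, $20,280 − $3,750 = $16,530 remains.
$16,530 is within the $81,000 limit, so the insurer pays $16,530.

$16,530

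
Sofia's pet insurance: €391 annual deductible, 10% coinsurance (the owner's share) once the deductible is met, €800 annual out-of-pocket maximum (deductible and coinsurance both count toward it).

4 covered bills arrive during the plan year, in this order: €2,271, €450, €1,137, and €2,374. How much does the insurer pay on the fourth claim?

€2,311.70

Claim 1 (€2,271): deductible takes €391, €1,880 remains; coinsurance €1,880 × 10% = €188. Cost to owner: €579. OOP to date €579. Plan pays €2,271 − €579 = €1,692.
Claim 2 (€450): 10% coinsurance on €450 = €45. Owner owes €45 (running OOP €624). Plan pays €450 − €45 = €405.
Claim 3 (€1,137): 10% coinsurance on €1,137 = €113.70. Owner pays €113.70; OOP now €737.70. Plan pays €1,137 − €113.70 = €1,023.30.
Claim 4 (€2,374): deductible already satisfied, so owner's share is 10% × €2,374 = €237.40. That would push OOP to €975.10, over the €800 cap, so owner pays €800 − €737.70 = €62.30. Plan pays €2,374 − €62.30 = €2,311.70.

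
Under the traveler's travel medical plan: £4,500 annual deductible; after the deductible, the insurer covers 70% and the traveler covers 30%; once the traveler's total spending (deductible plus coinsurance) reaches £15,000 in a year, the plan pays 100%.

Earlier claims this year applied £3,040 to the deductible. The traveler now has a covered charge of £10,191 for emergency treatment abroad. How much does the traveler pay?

£4,079.30

£3,040 of the £4,500 deductible is already met, leaving £1,460.
That leaves £10,191 − £1,460 = £8,731 for coinsurance.
Coinsurance: £8,731 × 30% = £2,619.30.
That puts the traveler's cost at £1,460 + £2,619.30 = £4,079.30 before any cap.
Cumulative spending £3,040 + £4,079.30 = £7,119.30 stays under the £15,000 maximum.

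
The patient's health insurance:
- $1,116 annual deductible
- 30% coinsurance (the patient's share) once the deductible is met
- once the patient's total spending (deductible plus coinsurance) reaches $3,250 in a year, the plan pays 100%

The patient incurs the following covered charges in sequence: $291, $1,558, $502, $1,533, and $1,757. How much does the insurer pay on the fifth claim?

Claim 1 ($291): all of it applies to the deductible. Cost to patient: $291. OOP to date $291. Plan pays $291 − $291 = $0.
Claim 2 ($1,558): $825 to deductible, leaving $733; coinsurance $733 × 30% = $219.90. Patient pays $1,044.90; OOP now $1,335.90. Insurer: $1,558 − $1,044.90 = $513.10.
Claim 3 ($502): 30% coinsurance on $502 = $150.60. Cost to patient: $150.60. OOP to date $1,486.50. Insurer: $502 − $150.60 = $351.40.
Claim 4 ($1,533): deductible already satisfied, so patient's share is 30% × $1,533 = $459.90. Patient pays $459.90; OOP now $1,946.40. Plan pays $1,533 − $459.90 = $1,073.10.
Claim 5 ($1,757): deductible met; 30% of $1,757 = $527.10. Cost to patient: $527.10. OOP to date $2,473.50. Plan pays $1,757 − $527.10 = $1,229.90.

$1,229.90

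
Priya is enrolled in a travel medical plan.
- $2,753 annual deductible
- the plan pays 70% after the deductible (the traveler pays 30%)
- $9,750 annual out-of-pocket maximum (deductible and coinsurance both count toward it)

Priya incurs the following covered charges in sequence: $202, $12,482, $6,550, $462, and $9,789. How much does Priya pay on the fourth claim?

$138.60

Claim 1 — $202: entire amount goes to the deductible. Traveler pays $202; OOP now $202.
Claim 2 — $12,482: deductible takes $2,551, $9,931 remains; coinsurance $9,931 × 30% = $2,979.30. Cost to traveler: $5,530.30. OOP to date $5,732.30.
Claim 3 — $6,550: deductible already satisfied, so traveler's share is 30% × $6,550 = $1,965. Cost to traveler: $1,965. OOP to date $7,697.30.
Claim 4 — $462: deductible already satisfied, so traveler's share is 30% × $462 = $138.60. Traveler pays $138.60; OOP now $7,835.90.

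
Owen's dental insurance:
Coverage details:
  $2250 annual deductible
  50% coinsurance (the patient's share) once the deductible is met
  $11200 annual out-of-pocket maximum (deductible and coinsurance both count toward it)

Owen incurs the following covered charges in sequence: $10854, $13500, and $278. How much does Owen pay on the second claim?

#1 ($10854): deductible takes $2250, $8604 remains; 50% of $8604 = $4302. Patient pays $6552; OOP now $6552.
#2 ($13500): 50% coinsurance on $13500 = $6750. That would push OOP to $13302, over the $11200 cap, so patient pays $11200 − $6552 = $4648.

$4648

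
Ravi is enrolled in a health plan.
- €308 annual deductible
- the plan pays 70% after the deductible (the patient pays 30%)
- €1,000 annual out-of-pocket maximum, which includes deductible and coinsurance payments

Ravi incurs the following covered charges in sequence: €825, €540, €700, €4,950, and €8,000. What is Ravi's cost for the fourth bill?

#1 (€825): €308 finishes the deductible; €517 goes to coinsurance; 30% of €517 = €155.10. Patient owes €463.10 (running OOP €463.10).
#2 (€540): deductible met; 30% of €540 = €162. Cost to patient: €162. OOP to date €625.10.
#3 (€700): deductible met; 30% of €700 = €210. Patient pays €210; OOP now €835.10.
#4 (€4,950): 30% coinsurance on €4,950 = €1,485. OOP would hit €2,320.10 > €1,000, so the cap limits the patient to €1,000 − €835.10 = €164.90.

€164.90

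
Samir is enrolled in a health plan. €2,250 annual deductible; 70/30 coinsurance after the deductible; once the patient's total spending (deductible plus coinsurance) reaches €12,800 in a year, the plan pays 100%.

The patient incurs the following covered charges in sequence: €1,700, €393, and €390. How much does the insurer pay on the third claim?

€163.10

Claim 1 — €1,700: entire amount goes to the deductible. Cost to patient: €1,700. OOP to date €1,700. Plan pays €1,700 − €1,700 = €0.
Claim 2 — €393: all of it applies to the deductible. Patient pays €393; OOP now €2,093. Insurer: €393 − €393 = €0.
Claim 3 — €390: €157 to deductible, leaving €233; coinsurance €233 × 30% = €69.90. Cost to patient: €226.90. OOP to date €2,319.90. Plan pays €390 − €226.90 = €163.10.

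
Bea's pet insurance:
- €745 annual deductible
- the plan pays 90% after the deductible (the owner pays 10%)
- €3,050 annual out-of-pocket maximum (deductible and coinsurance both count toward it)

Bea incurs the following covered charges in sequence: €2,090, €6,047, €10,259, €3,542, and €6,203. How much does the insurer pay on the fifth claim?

Bill 1, €2,090: deductible takes €745, €1,345 remains; coinsurance €1,345 × 10% = €134.50. Cost to owner: €879.50. OOP to date €879.50. Plan pays €2,090 − €879.50 = €1,210.50.
Bill 2, €6,047: 10% coinsurance on €6,047 = €604.70. Owner pays €604.70; OOP now €1,484.20. Plan pays €6,047 − €604.70 = €5,442.30.
Bill 3, €10,259: deductible already satisfied, so owner's share is 10% × €10,259 = €1,025.90. Cost to owner: €1,025.90. OOP to date €2,510.10. Plan pays €10,259 − €1,025.90 = €9,233.10.
Bill 4, €3,542: deductible met; 10% of €3,542 = €354.20. Owner owes €354.20 (running OOP €2,864.30). Plan pays €3,542 − €354.20 = €3,187.80.
Bill 5, €6,203: deductible already satisfied, so owner's share is 10% × €6,203 = €620.30. That would push OOP to €3,484.60, over the €3,050 cap, so owner pays €3,050 − €2,864.30 = €185.70. Plan pays €6,203 − €185.70 = €6,017.30.

€6,017.30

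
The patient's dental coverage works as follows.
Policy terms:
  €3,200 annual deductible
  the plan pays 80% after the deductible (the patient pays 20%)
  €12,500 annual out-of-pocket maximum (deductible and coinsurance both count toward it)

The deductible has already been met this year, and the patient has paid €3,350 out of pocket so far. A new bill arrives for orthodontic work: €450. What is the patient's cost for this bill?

With the deductible met, the entire €450 is subject to coinsurance.
Coinsurance: €450 × 20% = €90.
Total out-of-pocket so far would be €3,350 + €90 = €3,440, below the €12,500 cap — no reduction.

€90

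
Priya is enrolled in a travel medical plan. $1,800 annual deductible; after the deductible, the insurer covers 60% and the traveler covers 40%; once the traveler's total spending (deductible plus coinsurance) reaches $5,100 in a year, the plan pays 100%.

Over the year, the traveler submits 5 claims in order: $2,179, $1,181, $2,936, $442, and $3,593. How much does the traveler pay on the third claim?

Bill 1, $2,179: $1,800 to deductible, leaving $379; 40% of $379 = $151.60. Traveler pays $1,951.60; OOP now $1,951.60.
Bill 2, $1,181: 40% coinsurance on $1,181 = $472.40. Traveler pays $472.40; OOP now $2,424.
Bill 3, $2,936: deductible already satisfied, so traveler's share is 40% × $2,936 = $1,174.40. Traveler pays $1,174.40; OOP now $3,598.40.

$1,174.40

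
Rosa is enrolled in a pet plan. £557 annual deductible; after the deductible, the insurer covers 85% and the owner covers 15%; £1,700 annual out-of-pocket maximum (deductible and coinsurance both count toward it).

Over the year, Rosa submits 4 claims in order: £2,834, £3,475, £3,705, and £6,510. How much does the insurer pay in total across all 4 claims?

£14,824

#1 (£2,834): deductible takes £557, £2,277 remains; owner's 15% is £341.55. Owner owes £898.55 (running OOP £898.55). Plan pays £2,834 − £898.55 = £1,935.45.
#2 (£3,475): deductible met; 15% of £3,475 = £521.25. Owner owes £521.25 (running OOP £1,419.80). Insurer: £3,475 − £521.25 = £2,953.75.
#3 (£3,705): deductible already satisfied, so owner's share is 15% × £3,705 = £555.75. That would push OOP to £1,975.55, over the £1,700 cap, so owner pays £1,700 − £1,419.80 = £280.20. Insurer: £3,705 − £280.20 = £3,424.80.
#4 (£6,510): 15% coinsurance on £6,510 = £976.50. OOP would hit £2,676.50 > £1,700, so the cap limits the owner to £1,700 − £1,700 = £0. Plan pays £6,510 − £0 = £6,510.
Insurer total = bills − owner's total = £16,524 − £1,700 = £14,824.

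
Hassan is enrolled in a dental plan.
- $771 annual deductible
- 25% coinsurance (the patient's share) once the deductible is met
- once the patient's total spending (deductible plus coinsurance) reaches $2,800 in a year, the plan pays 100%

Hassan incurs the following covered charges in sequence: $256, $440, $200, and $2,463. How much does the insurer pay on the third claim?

Claim 1 — $256: all of it applies to the deductible. Cost to patient: $256. OOP to date $256. Insurer: $256 − $256 = $0.
Claim 2 — $440: fully absorbed by the deductible. Patient pays $440; OOP now $696. Insurer: $440 − $440 = $0.
Claim 3 — $200: $75 finishes the deductible; $125 goes to coinsurance; 25% of $125 = $31.25. Patient owes $106.25 (running OOP $802.25). Insurer: $200 − $106.25 = $93.75.

$93.75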